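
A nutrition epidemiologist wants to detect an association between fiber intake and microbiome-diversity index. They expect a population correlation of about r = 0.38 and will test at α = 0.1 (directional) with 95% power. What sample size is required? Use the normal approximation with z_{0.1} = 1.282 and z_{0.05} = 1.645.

n = 57

Fisher's z: C = ½·ln((1+r)/(1−r)) = ½·ln(2.2258) = 0.4001.
n = ((z_{α} + z_β)/C)² + 3.
(1.282 + 1.645) / 0.4001 = 2.927 / 0.4001 = 7.316.
n = 7.316² + 3 = 53.52 + 3 = 56.5.
Round up.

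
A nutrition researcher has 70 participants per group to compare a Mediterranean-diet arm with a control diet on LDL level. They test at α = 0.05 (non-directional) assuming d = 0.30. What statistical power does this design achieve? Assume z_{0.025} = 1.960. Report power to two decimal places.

power ≈ 0.43

For two equal groups, power = Φ(d·√(n/2) − z_{α/2}).
d·√(n/2) = 0.30 × √(70/2) = 0.30 × 5.916 = 1.775.
z_β = 1.775 − 1.960 = -0.185.
Power = Φ(-0.185) = 0.427.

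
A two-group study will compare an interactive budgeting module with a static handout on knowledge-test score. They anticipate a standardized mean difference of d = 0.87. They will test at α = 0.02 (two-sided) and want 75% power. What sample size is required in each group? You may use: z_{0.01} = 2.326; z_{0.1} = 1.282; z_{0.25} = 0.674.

For two independent groups with equal n: n = 2·((z_{α/2} + z_β) / d)².
z_{α/2} + z_β = 2.326 + 0.674 = 3.000.
n = 2 × (3.000 / 0.87)² = 2 × 3.448² = 2 × 11.89 = 23.8.
Round up to the next whole participant.

n = 24 per group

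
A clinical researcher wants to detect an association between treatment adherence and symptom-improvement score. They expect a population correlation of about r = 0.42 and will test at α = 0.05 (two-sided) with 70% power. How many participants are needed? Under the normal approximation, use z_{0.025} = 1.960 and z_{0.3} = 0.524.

n = 34

Fisher's z: C = ½·ln((1+r)/(1−r)) = ½·ln(2.4483) = 0.4477.
n = ((z_{α/2} + z_β)/C)² + 3.
(1.960 + 0.524) / 0.4477 = 2.484 / 0.4477 = 5.548.
n = 5.548² + 3 = 30.78 + 3 = 33.8.
Round up.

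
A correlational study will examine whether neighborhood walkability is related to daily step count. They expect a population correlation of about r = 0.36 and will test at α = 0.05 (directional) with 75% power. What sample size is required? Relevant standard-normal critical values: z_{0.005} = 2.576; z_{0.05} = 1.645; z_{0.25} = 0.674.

n = 41

Fisher's z: C = ½·ln((1+r)/(1−r)) = ½·ln(2.1250) = 0.3769.
n = ((z_{α} + z_β)/C)² + 3.
(1.645 + 0.674) / 0.3769 = 2.319 / 0.3769 = 6.153.
n = 6.153² + 3 = 37.86 + 3 = 40.9.
Round up.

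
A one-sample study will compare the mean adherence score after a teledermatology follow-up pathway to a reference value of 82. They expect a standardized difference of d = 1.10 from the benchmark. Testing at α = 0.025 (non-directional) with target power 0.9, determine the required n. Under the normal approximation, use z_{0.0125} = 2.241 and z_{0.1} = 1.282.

For a one-sample test: n = ((z_{α/2} + z_β) / d)².
z_{α/2} + z_β = 2.241 + 1.282 = 3.523.
n = (3.523 / 1.10)² = 3.203² = 10.26.
Round up.

n = 11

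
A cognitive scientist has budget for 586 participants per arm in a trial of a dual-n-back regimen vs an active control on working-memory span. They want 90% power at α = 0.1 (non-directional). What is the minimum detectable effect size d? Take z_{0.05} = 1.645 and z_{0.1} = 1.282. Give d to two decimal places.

For two independent groups of n = 586 each: d_min = (z_{α/2} + z_β)·√(2/n).
z-sum = 1.645 + 1.282 = 2.927.
d_min = 2.927 × √(2/586) = 2.927 × 0.0584 = 0.171.

d_min ≈ 0.17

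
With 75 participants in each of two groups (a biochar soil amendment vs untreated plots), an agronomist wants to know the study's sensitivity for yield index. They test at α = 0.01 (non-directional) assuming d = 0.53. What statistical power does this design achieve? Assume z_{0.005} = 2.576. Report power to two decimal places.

power ≈ 0.75

For two equal groups, power = Φ(d·√(n/2) − z_{α/2}).
d·√(n/2) = 0.53 × √(75/2) = 0.53 × 6.124 = 3.246.
z_β = 3.246 − 2.576 = 0.670.
Power = Φ(0.670) = 0.748.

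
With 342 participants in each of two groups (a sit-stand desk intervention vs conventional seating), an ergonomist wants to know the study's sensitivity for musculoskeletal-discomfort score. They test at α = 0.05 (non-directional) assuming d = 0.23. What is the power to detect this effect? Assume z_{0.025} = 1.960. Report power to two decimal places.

For two equal groups, power = Φ(d·√(n/2) − z_{α/2}).
d·√(n/2) = 0.23 × √(342/2) = 0.23 × 13.077 = 3.008.
z_β = 3.008 − 1.960 = 1.048.
Power = Φ(1.048) = 0.853.

power ≈ 0.85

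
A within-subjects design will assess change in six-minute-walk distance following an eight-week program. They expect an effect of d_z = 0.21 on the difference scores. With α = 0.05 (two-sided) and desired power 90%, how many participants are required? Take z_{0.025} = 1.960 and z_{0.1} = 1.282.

n = 239 pairs

For a paired (one-sample on differences) test: n = ((z_{α/2} + z_β) / d)².
z_{α/2} + z_β = 1.960 + 1.282 = 3.242.
n = (3.242 / 0.21)² = 15.438² = 238.33.
Round up.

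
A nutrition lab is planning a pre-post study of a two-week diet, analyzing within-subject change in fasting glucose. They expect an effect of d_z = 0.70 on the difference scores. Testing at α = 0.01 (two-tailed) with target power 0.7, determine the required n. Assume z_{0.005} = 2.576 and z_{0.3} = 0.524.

n = 20 pairs

For a paired (one-sample on differences) test: n = ((z_{α/2} + z_β) / d)².
z_{α/2} + z_β = 2.576 + 0.524 = 3.100.
n = (3.100 / 0.70)² = 4.429² = 19.61.
Round up.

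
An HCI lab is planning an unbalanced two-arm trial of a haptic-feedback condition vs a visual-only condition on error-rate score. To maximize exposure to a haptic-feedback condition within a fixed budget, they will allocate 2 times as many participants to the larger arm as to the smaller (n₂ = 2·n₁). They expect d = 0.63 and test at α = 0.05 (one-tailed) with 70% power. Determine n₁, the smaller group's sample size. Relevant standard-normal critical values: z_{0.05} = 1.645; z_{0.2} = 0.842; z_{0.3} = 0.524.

With allocation ratio k = n₂/n₁ = 2, Var(x̄₁−x̄₂) = σ²(1/n₁ + 1/(k·n₁)) = σ²·(k+1)/(k·n₁).
So n₁ = (1 + 1/k)·((z_{α} + z_β)/d)² = 1.500 × (2.169/0.63)².
n₁ = 1.500 × 11.85 = 17.8.
Round up: n₁ = 18, giving n₂ = 2 × 18 = 36.

n₁ = 18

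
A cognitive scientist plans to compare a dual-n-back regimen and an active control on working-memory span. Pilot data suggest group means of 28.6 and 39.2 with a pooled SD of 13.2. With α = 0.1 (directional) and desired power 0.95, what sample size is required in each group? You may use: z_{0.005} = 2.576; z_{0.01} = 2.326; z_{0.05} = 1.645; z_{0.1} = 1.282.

n = 27 per group

Cohen's d = |M₁ − M₂| / SD_pooled = |28.6 − 39.2| / 13.2 = 10.6 / 13.2 = 0.803.
For two independent groups with equal n: n = 2·((z_{α} + z_β) / d)².
z_{α} + z_β = 1.282 + 1.645 = 2.927.
n = 2 × (2.927 / 0.803)² = 2 × 3.645² = 2 × 13.29 = 26.6.
Round up to the next whole participant.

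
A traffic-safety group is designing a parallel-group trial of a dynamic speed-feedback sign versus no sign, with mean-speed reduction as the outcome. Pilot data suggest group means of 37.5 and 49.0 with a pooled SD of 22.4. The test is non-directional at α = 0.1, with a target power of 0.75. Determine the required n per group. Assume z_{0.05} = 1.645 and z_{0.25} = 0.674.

n = 41 per group

Cohen's d = |M₁ − M₂| / SD_pooled = |37.5 − 49.0| / 22.4 = 11.5 / 22.4 = 0.513.
For two independent groups with equal n: n = 2·((z_{α/2} + z_β) / d)².
z_{α/2} + z_β = 1.645 + 0.674 = 2.319.
n = 2 × (2.319 / 0.513)² = 2 × 4.520² = 2 × 20.43 = 40.9.
Round up to the next whole participant.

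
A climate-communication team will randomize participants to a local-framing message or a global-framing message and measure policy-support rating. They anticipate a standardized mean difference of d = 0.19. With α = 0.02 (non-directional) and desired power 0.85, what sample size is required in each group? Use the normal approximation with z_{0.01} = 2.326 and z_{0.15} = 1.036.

For two independent groups with equal n: n = 2·((z_{α/2} + z_β) / d)².
z_{α/2} + z_β = 2.326 + 1.036 = 3.362.
n = 2 × (3.362 / 0.19)² = 2 × 17.695² = 2 × 313.10 = 626.2.
Round up to the next whole participant.

n = 627 per group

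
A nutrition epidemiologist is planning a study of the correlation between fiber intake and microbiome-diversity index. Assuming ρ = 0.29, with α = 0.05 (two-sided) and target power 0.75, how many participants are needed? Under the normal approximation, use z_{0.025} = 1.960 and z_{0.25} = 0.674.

n = 81

Fisher's z: C = ½·ln((1+r)/(1−r)) = ½·ln(1.8169) = 0.2986.
n = ((z_{α/2} + z_β)/C)² + 3.
(1.960 + 0.674) / 0.2986 = 2.634 / 0.2986 = 8.821.
n = 8.821² + 3 = 77.81 + 3 = 80.8.
Round up.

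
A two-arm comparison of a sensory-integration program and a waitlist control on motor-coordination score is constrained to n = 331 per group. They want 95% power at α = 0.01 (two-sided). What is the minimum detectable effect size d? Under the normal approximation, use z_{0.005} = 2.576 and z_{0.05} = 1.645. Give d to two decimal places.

For two independent groups of n = 331 each: d_min = (z_{α/2} + z_β)·√(2/n).
z-sum = 2.576 + 1.645 = 4.221.
d_min = 4.221 × √(2/331) = 4.221 × 0.0777 = 0.328.

d_min ≈ 0.33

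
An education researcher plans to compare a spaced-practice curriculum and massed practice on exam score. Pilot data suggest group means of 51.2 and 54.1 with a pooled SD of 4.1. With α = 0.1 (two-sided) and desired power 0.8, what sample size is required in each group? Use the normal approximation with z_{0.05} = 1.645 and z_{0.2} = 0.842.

Cohen's d = |M₁ − M₂| / SD_pooled = |51.2 − 54.1| / 4.1 = 2.9 / 4.1 = 0.707.
For two independent groups with equal n: n = 2·((z_{α/2} + z_β) / d)².
z_{α/2} + z_β = 1.645 + 0.842 = 2.487.
n = 2 × (2.487 / 0.707)² = 2 × 3.518² = 2 × 12.37 = 24.7.
Round up to the next whole participant.

n = 25 per group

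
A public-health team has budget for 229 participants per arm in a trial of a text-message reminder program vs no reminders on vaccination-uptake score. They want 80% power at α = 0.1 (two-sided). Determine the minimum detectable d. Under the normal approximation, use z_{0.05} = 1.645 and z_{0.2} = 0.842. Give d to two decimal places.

d_min ≈ 0.23

For two independent groups of n = 229 each: d_min = (z_{α/2} + z_β)·√(2/n).
z-sum = 1.645 + 0.842 = 2.487.
d_min = 2.487 × √(2/229) = 2.487 × 0.0935 = 0.232.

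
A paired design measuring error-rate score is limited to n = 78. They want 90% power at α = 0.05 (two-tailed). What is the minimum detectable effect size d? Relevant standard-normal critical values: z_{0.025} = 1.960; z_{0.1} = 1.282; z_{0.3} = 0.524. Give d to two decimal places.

For a single sample (or paired design) of n = 78: d_min = (z_{α/2} + z_β)/√n.
z-sum = 1.960 + 1.282 = 3.242.
d_min = 3.242 / √78 = 3.242 / 8.832 = 0.367.

d_min ≈ 0.37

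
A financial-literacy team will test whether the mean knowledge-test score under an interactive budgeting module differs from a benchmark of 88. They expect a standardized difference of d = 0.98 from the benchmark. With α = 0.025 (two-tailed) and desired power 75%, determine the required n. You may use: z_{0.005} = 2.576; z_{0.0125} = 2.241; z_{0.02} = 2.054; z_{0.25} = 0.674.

n = 9

For a one-sample test: n = ((z_{α/2} + z_β) / d)².
z_{α/2} + z_β = 2.241 + 0.674 = 2.915.
n = (2.915 / 0.98)² = 2.974² = 8.85.
Round up.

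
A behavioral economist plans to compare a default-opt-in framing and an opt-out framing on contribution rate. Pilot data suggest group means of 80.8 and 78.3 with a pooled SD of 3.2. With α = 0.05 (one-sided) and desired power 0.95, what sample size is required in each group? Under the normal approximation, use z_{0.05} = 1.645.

Cohen's d = |M₁ − M₂| / SD_pooled = |80.8 − 78.3| / 3.2 = 2.5 / 3.2 = 0.781.
For two independent groups with equal n: n = 2·((z_{α} + z_β) / d)².
z_{α} + z_β = 1.645 + 1.645 = 3.290.
n = 2 × (3.290 / 0.781)² = 2 × 4.213² = 2 × 17.75 = 35.5.
Round up to the next whole participant.

n = 36 per group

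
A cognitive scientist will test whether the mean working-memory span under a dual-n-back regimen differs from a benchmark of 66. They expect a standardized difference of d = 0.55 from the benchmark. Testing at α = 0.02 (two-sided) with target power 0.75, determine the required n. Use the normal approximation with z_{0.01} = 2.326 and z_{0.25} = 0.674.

For a one-sample test: n = ((z_{α/2} + z_β) / d)².
z_{α/2} + z_β = 2.326 + 0.674 = 3.000.
n = (3.000 / 0.55)² = 5.455² = 29.75.
Round up.

n = 30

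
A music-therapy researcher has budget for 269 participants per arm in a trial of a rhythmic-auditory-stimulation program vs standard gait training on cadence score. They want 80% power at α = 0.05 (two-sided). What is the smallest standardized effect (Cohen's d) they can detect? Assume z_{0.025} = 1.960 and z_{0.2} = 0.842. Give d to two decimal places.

For two independent groups of n = 269 each: d_min = (z_{α/2} + z_β)·√(2/n).
z-sum = 1.960 + 0.842 = 2.802.
d_min = 2.802 × √(2/269) = 2.802 × 0.0862 = 0.242.

d_min ≈ 0.24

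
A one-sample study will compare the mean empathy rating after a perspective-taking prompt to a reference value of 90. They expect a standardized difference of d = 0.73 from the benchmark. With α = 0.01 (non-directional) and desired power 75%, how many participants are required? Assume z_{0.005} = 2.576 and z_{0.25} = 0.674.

n = 20

For a one-sample test: n = ((z_{α/2} + z_β) / d)².
z_{α/2} + z_β = 2.576 + 0.674 = 3.250.
n = (3.250 / 0.73)² = 4.452² = 19.82.
Round up.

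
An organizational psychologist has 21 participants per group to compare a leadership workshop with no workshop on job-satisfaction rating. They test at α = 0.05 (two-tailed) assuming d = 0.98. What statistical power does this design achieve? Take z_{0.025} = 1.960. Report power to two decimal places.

For two equal groups, power = Φ(d·√(n/2) − z_{α/2}).
d·√(n/2) = 0.98 × √(21/2) = 0.98 × 3.240 = 3.176.
z_β = 3.176 − 1.960 = 1.216.
Power = Φ(1.216) = 0.888.

power ≈ 0.89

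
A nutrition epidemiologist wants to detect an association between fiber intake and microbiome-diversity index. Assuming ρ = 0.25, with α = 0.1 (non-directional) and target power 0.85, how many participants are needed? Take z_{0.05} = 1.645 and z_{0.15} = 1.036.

Fisher's z: C = ½·ln((1+r)/(1−r)) = ½·ln(1.6667) = 0.2554.
n = ((z_{α/2} + z_β)/C)² + 3.
(1.645 + 1.036) / 0.2554 = 2.681 / 0.2554 = 10.497.
n = 10.497² + 3 = 110.19 + 3 = 113.2.
Round up.

n = 114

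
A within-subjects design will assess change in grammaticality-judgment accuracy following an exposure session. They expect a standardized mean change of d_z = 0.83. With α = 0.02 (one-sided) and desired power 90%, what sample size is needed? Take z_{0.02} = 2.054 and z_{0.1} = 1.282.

n = 17 pairs

For a paired (one-sample on differences) test: n = ((z_{α} + z_β) / d)².
z_{α} + z_β = 2.054 + 1.282 = 3.336.
n = (3.336 / 0.83)² = 4.019² = 16.15.
Round up.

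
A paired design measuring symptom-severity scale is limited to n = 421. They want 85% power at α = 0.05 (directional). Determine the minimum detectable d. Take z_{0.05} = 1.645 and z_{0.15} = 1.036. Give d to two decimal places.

d_min ≈ 0.13

For a single sample (or paired design) of n = 421: d_min = (z_{α} + z_β)/√n.
z-sum = 1.645 + 1.036 = 2.681.
d_min = 2.681 / √421 = 2.681 / 20.518 = 0.131.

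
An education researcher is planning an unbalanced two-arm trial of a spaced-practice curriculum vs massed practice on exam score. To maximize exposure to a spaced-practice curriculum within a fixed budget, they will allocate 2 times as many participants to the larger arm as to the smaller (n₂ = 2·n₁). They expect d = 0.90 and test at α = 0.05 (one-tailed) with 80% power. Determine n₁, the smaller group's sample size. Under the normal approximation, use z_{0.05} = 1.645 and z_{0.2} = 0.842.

n₁ = 12

With allocation ratio k = n₂/n₁ = 2, Var(x̄₁−x̄₂) = σ²(1/n₁ + 1/(k·n₁)) = σ²·(k+1)/(k·n₁).
So n₁ = (1 + 1/k)·((z_{α} + z_β)/d)² = 1.500 × (2.487/0.90)².
n₁ = 1.500 × 7.64 = 11.5.
Round up: n₁ = 12, giving n₂ = 2 × 12 = 24.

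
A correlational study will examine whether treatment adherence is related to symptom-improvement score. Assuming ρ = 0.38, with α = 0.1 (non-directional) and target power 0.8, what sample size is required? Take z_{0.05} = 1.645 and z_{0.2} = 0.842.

Fisher's z: C = ½·ln((1+r)/(1−r)) = ½·ln(2.2258) = 0.4001.
n = ((z_{α/2} + z_β)/C)² + 3.
(1.645 + 0.842) / 0.4001 = 2.487 / 0.4001 = 6.216.
n = 6.216² + 3 = 38.64 + 3 = 41.6.
Round up.

n = 42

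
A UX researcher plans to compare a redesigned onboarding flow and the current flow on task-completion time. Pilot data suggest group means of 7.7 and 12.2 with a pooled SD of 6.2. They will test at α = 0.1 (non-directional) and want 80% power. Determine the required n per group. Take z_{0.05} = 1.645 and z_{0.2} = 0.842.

Cohen's d = |M₁ − M₂| / SD_pooled = |7.7 − 12.2| / 6.2 = 4.5 / 6.2 = 0.726.
For two independent groups with equal n: n = 2·((z_{α/2} + z_β) / d)².
z_{α/2} + z_β = 1.645 + 0.842 = 2.487.
n = 2 × (2.487 / 0.726)² = 2 × 3.426² = 2 × 11.73 = 23.5.
Round up to the next whole participant.

n = 24 per group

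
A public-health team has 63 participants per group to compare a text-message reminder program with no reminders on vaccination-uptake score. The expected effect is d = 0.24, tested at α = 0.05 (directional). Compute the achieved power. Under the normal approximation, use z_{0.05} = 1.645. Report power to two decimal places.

power ≈ 0.38

For two equal groups, power = Φ(d·√(n/2) − z_{α}).
d·√(n/2) = 0.24 × √(63/2) = 0.24 × 5.612 = 1.347.
z_β = 1.347 − 1.645 = -0.298.
Power = Φ(-0.298) = 0.383.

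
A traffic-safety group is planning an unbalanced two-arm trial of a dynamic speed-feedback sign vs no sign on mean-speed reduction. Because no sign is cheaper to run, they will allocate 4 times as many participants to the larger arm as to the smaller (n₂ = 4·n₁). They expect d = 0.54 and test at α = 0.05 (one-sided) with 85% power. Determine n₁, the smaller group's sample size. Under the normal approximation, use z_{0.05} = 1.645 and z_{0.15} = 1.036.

With allocation ratio k = n₂/n₁ = 4, Var(x̄₁−x̄₂) = σ²(1/n₁ + 1/(k·n₁)) = σ²·(k+1)/(k·n₁).
So n₁ = (1 + 1/k)·((z_{α} + z_β)/d)² = 1.250 × (2.681/0.54)².
n₁ = 1.250 × 24.65 = 30.8.
Round up: n₁ = 31, giving n₂ = 4 × 31 = 124.

n₁ = 31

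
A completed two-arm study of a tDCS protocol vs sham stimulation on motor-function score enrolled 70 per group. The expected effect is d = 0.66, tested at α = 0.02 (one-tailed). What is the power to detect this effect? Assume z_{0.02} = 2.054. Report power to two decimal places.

For two equal groups, power = Φ(d·√(n/2) − z_{α}).
d·√(n/2) = 0.66 × √(70/2) = 0.66 × 5.916 = 3.905.
z_β = 3.905 − 2.054 = 1.851.
Power = Φ(1.851) = 0.968.

power ≈ 0.97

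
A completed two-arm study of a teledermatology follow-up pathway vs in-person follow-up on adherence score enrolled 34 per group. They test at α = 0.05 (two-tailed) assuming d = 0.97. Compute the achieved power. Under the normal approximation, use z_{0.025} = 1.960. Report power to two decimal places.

For two equal groups, power = Φ(d·√(n/2) − z_{α/2}).
d·√(n/2) = 0.97 × √(34/2) = 0.97 × 4.123 = 3.999.
z_β = 3.999 − 1.960 = 2.039.
Power = Φ(2.039) = 0.979.

power ≈ 0.98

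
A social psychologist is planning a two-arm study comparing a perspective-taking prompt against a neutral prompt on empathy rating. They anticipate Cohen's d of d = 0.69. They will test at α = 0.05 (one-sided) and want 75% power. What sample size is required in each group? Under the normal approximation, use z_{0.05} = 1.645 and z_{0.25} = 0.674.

n = 23 per group

For two independent groups with equal n: n = 2·((z_{α} + z_β) / d)².
z_{α} + z_β = 1.645 + 0.674 = 2.319.
n = 2 × (2.319 / 0.69)² = 2 × 3.361² = 2 × 11.30 = 22.6.
Round up to the next whole participant.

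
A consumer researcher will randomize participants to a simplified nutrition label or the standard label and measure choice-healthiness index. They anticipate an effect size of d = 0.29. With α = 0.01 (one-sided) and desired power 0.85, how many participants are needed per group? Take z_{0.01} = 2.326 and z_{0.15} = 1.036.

For two independent groups with equal n: n = 2·((z_{α} + z_β) / d)².
z_{α} + z_β = 2.326 + 1.036 = 3.362.
n = 2 × (3.362 / 0.29)² = 2 × 11.593² = 2 × 134.40 = 268.8.
Round up to the next whole participant.

n = 269 per group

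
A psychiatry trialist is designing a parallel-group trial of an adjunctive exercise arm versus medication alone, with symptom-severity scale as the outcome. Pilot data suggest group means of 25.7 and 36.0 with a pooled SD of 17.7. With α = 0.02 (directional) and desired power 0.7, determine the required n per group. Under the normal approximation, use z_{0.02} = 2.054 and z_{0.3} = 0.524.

Cohen's d = |M₁ − M₂| / SD_pooled = |25.7 − 36.0| / 17.7 = 10.3 / 17.7 = 0.582.
For two independent groups with equal n: n = 2·((z_{α} + z_β) / d)².
z_{α} + z_β = 2.054 + 0.524 = 2.578.
n = 2 × (2.578 / 0.582)² = 2 × 4.430² = 2 × 19.62 = 39.2.
Round up to the next whole participant.

n = 40 per group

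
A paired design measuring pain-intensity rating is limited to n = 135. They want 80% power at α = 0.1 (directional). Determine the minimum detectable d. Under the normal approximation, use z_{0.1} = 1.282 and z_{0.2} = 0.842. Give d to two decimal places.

For a single sample (or paired design) of n = 135: d_min = (z_{α} + z_β)/√n.
z-sum = 1.282 + 0.842 = 2.124.
d_min = 2.124 / √135 = 2.124 / 11.619 = 0.183.

d_min ≈ 0.18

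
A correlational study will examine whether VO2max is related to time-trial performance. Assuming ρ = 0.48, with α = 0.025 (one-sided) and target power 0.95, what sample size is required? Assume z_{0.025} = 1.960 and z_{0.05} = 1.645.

n = 51

Fisher's z: C = ½·ln((1+r)/(1−r)) = ½·ln(2.8462) = 0.5230.
n = ((z_{α} + z_β)/C)² + 3.
(1.960 + 1.645) / 0.5230 = 3.605 / 0.5230 = 6.893.
n = 6.893² + 3 = 47.51 + 3 = 50.5.
Round up.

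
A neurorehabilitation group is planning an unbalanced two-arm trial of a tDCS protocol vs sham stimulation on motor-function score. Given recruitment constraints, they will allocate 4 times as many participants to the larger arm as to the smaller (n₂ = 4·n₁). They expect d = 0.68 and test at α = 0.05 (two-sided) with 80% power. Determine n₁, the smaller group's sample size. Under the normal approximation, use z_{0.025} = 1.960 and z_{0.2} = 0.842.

With allocation ratio k = n₂/n₁ = 4, Var(x̄₁−x̄₂) = σ²(1/n₁ + 1/(k·n₁)) = σ²·(k+1)/(k·n₁).
So n₁ = (1 + 1/k)·((z_{α/2} + z_β)/d)² = 1.250 × (2.802/0.68)².
n₁ = 1.250 × 16.98 = 21.2.
Round up: n₁ = 22, giving n₂ = 4 × 22 = 88.

n₁ = 22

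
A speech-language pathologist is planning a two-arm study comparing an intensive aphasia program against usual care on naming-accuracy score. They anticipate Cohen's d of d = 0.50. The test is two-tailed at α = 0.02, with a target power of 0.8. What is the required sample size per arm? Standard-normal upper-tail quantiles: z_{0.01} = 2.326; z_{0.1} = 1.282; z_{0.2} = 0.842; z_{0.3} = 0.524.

n = 81 per group

For two independent groups with equal n: n = 2·((z_{α/2} + z_β) / d)².
z_{α/2} + z_β = 2.326 + 0.842 = 3.168.
n = 2 × (3.168 / 0.50)² = 2 × 6.336² = 2 × 40.14 = 80.3.
Round up to the next whole participant.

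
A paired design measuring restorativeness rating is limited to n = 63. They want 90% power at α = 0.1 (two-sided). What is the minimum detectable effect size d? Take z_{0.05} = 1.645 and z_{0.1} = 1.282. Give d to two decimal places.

d_min ≈ 0.37

For a single sample (or paired design) of n = 63: d_min = (z_{α/2} + z_β)/√n.
z-sum = 1.645 + 1.282 = 2.927.
d_min = 2.927 / √63 = 2.927 / 7.937 = 0.369.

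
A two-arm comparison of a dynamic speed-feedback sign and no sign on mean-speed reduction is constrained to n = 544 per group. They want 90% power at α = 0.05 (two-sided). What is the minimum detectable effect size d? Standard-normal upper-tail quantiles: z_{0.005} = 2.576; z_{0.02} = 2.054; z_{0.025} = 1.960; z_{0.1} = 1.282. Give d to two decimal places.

For two independent groups of n = 544 each: d_min = (z_{α/2} + z_β)·√(2/n).
z-sum = 1.960 + 1.282 = 3.242.
d_min = 3.242 × √(2/544) = 3.242 × 0.0606 = 0.197.

d_min ≈ 0.20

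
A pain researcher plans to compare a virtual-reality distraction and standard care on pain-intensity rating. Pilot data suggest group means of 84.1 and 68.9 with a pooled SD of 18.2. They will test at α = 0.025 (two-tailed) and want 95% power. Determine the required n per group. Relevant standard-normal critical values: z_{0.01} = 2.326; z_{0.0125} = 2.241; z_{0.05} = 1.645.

Cohen's d = |M₁ − M₂| / SD_pooled = |84.1 − 68.9| / 18.2 = 15.2 / 18.2 = 0.835.
For two independent groups with equal n: n = 2·((z_{α/2} + z_β) / d)².
z_{α/2} + z_β = 2.241 + 1.645 = 3.886.
n = 2 × (3.886 / 0.835)² = 2 × 4.654² = 2 × 21.66 = 43.3.
Round up to the next whole participant.

n = 44 per group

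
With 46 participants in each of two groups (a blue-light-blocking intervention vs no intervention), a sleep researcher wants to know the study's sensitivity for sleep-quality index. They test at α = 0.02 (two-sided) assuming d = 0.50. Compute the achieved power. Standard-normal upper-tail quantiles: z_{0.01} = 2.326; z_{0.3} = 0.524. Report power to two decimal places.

power ≈ 0.53

For two equal groups, power = Φ(d·√(n/2) − z_{α/2}).
d·√(n/2) = 0.50 × √(46/2) = 0.50 × 4.796 = 2.398.
z_β = 2.398 − 2.326 = 0.072.
Power = Φ(0.072) = 0.529.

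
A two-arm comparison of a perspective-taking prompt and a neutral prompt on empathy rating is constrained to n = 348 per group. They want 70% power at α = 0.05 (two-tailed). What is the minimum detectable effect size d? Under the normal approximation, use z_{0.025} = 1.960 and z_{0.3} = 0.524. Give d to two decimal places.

d_min ≈ 0.19

For two independent groups of n = 348 each: d_min = (z_{α/2} + z_β)·√(2/n).
z-sum = 1.960 + 0.524 = 2.484.
d_min = 2.484 × √(2/348) = 2.484 × 0.0758 = 0.188.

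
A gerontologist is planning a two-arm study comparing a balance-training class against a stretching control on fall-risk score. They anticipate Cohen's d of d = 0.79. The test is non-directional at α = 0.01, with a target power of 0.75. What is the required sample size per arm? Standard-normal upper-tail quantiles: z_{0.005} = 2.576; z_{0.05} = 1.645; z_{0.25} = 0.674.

n = 34 per group

For two independent groups with equal n: n = 2·((z_{α/2} + z_β) / d)².
z_{α/2} + z_β = 2.576 + 0.674 = 3.250.
n = 2 × (3.250 / 0.79)² = 2 × 4.114² = 2 × 16.92 = 33.8.
Round up to the next whole participant.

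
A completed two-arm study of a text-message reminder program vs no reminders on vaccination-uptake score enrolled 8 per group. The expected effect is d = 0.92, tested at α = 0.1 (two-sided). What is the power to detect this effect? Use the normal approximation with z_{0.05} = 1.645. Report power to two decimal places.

power ≈ 0.58

For two equal groups, power = Φ(d·√(n/2) − z_{α/2}).
d·√(n/2) = 0.92 × √(8/2) = 0.92 × 2.000 = 1.840.
z_β = 1.840 − 1.645 = 0.195.
Power = Φ(0.195) = 0.577.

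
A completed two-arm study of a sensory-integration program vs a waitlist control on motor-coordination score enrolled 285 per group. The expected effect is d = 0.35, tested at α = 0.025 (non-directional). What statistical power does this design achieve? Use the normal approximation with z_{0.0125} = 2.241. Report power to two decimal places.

For two equal groups, power = Φ(d·√(n/2) − z_{α/2}).
d·√(n/2) = 0.35 × √(285/2) = 0.35 × 11.937 = 4.178.
z_β = 4.178 − 2.241 = 1.937.
Power = Φ(1.937) = 0.974.

power ≈ 0.97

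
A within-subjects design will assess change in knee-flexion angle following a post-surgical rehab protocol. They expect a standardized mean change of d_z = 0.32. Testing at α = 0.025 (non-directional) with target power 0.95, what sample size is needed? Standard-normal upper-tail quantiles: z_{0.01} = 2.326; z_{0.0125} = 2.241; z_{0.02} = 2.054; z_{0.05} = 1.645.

n = 148 pairs

For a paired (one-sample on differences) test: n = ((z_{α/2} + z_β) / d)².
z_{α/2} + z_β = 2.241 + 1.645 = 3.886.
n = (3.886 / 0.32)² = 12.144² = 147.47.
Round up.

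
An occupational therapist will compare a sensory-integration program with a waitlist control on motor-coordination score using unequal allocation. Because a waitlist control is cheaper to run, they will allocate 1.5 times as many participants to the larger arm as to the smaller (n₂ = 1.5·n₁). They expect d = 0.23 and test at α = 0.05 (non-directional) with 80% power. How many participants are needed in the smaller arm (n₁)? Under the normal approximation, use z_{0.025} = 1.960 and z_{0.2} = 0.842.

n₁ = 248

With allocation ratio k = n₂/n₁ = 1.5, Var(x̄₁−x̄₂) = σ²(1/n₁ + 1/(k·n₁)) = σ²·(k+1)/(k·n₁).
So n₁ = (1 + 1/k)·((z_{α/2} + z_β)/d)² = 1.667 × (2.802/0.23)².
n₁ = 1.667 × 148.42 = 247.4.
Round up: n₁ = 248, giving n₂ = 1.5 × 248 = 372.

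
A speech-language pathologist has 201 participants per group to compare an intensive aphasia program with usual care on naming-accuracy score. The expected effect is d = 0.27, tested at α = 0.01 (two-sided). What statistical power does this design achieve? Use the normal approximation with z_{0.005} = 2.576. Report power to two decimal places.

For two equal groups, power = Φ(d·√(n/2) − z_{α/2}).
d·√(n/2) = 0.27 × √(201/2) = 0.27 × 10.025 = 2.707.
z_β = 2.707 − 2.576 = 0.131.
Power = Φ(0.131) = 0.552.

power ≈ 0.55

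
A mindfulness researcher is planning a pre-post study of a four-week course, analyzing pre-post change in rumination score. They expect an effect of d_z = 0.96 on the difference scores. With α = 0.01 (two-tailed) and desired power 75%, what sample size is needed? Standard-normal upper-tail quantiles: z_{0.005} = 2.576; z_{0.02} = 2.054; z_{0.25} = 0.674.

For a paired (one-sample on differences) test: n = ((z_{α/2} + z_β) / d)².
z_{α/2} + z_β = 2.576 + 0.674 = 3.250.
n = (3.250 / 0.96)² = 3.385² = 11.46.
Round up.

n = 12 pairs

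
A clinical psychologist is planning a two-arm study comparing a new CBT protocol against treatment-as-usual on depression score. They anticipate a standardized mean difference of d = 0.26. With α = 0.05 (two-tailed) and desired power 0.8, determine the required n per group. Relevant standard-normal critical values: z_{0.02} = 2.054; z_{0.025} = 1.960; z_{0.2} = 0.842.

n = 233 per group

For two independent groups with equal n: n = 2·((z_{α/2} + z_β) / d)².
z_{α/2} + z_β = 1.960 + 0.842 = 2.802.
n = 2 × (2.802 / 0.26)² = 2 × 10.777² = 2 × 116.14 = 232.3.
Round up to the next whole participant.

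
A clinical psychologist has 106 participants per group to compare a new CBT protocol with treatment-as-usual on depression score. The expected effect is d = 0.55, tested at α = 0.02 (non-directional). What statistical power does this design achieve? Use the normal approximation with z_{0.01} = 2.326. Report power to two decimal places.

For two equal groups, power = Φ(d·√(n/2) − z_{α/2}).
d·√(n/2) = 0.55 × √(106/2) = 0.55 × 7.280 = 4.004.
z_β = 4.004 − 2.326 = 1.678.
Power = Φ(1.678) = 0.953.

power ≈ 0.95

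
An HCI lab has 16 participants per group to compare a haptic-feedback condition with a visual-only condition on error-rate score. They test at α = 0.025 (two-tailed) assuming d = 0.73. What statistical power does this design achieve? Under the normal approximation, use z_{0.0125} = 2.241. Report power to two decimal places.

power ≈ 0.43

For two equal groups, power = Φ(d·√(n/2) − z_{α/2}).
d·√(n/2) = 0.73 × √(16/2) = 0.73 × 2.828 = 2.065.
z_β = 2.065 − 2.241 = -0.176.
Power = Φ(-0.176) = 0.430.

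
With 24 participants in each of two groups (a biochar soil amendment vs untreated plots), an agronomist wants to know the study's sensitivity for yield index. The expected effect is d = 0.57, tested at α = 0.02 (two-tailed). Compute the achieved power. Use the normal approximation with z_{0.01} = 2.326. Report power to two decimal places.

For two equal groups, power = Φ(d·√(n/2) − z_{α/2}).
d·√(n/2) = 0.57 × √(24/2) = 0.57 × 3.464 = 1.975.
z_β = 1.975 − 2.326 = -0.351.
Power = Φ(-0.351) = 0.363.

power ≈ 0.36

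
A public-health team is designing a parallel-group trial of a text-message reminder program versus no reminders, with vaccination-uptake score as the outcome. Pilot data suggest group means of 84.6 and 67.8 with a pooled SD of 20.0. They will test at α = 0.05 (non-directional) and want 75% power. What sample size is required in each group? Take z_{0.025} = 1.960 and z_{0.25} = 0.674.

Cohen's d = |M₁ − M₂| / SD_pooled = |84.6 − 67.8| / 20.0 = 16.8 / 20.0 = 0.840.
For two independent groups with equal n: n = 2·((z_{α/2} + z_β) / d)².
z_{α/2} + z_β = 1.960 + 0.674 = 2.634.
n = 2 × (2.634 / 0.840)² = 2 × 3.136² = 2 × 9.83 = 19.7.
Round up to the next whole participant.

n = 20 per group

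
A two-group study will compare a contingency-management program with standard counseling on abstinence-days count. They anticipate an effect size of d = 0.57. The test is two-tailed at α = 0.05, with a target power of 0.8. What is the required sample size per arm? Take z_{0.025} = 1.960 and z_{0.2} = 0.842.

n = 49 per group

For two independent groups with equal n: n = 2·((z_{α/2} + z_β) / d)².
z_{α/2} + z_β = 1.960 + 0.842 = 2.802.
n = 2 × (2.802 / 0.57)² = 2 × 4.916² = 2 × 24.16 = 48.3.
Round up to the next whole participant.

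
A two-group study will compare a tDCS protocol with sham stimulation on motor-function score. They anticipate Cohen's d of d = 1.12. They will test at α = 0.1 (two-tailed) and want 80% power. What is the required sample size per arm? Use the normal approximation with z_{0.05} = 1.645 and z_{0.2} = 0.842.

For two independent groups with equal n: n = 2·((z_{α/2} + z_β) / d)².
z_{α/2} + z_β = 1.645 + 0.842 = 2.487.
n = 2 × (2.487 / 1.12)² = 2 × 2.221² = 2 × 4.93 = 9.9.
Round up to the next whole participant.

n = 10 per group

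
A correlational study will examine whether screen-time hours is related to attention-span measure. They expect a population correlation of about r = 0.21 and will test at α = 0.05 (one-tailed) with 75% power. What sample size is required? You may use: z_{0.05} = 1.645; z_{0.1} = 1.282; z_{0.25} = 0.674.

n = 122

Fisher's z: C = ½·ln((1+r)/(1−r)) = ½·ln(1.5316) = 0.2132.
n = ((z_{α} + z_β)/C)² + 3.
(1.645 + 0.674) / 0.2132 = 2.319 / 0.2132 = 10.877.
n = 10.877² + 3 = 118.31 + 3 = 121.3.
Round up.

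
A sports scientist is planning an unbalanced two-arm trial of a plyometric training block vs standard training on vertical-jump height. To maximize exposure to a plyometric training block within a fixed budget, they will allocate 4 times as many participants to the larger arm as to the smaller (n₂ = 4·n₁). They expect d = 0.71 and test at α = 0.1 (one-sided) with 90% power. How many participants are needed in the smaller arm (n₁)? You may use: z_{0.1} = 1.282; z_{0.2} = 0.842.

With allocation ratio k = n₂/n₁ = 4, Var(x̄₁−x̄₂) = σ²(1/n₁ + 1/(k·n₁)) = σ²·(k+1)/(k·n₁).
So n₁ = (1 + 1/k)·((z_{α} + z_β)/d)² = 1.250 × (2.564/0.71)².
n₁ = 1.250 × 13.04 = 16.3.
Round up: n₁ = 17, giving n₂ = 4 × 17 = 68.

n₁ = 17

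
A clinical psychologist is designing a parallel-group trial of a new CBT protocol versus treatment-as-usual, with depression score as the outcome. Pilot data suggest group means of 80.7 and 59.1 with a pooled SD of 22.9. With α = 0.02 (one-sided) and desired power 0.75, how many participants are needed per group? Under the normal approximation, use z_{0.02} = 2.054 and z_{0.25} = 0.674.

Cohen's d = |M₁ − M₂| / SD_pooled = |80.7 − 59.1| / 22.9 = 21.6 / 22.9 = 0.943.
For two independent groups with equal n: n = 2·((z_{α} + z_β) / d)².
z_{α} + z_β = 2.054 + 0.674 = 2.728.
n = 2 × (2.728 / 0.943)² = 2 × 2.893² = 2 × 8.37 = 16.7.
Round up to the next whole participant.

n = 17 per group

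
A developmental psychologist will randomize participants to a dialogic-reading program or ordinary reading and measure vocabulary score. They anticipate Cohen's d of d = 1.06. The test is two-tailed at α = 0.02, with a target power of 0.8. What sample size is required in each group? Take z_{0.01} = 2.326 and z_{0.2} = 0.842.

For two independent groups with equal n: n = 2·((z_{α/2} + z_β) / d)².
z_{α/2} + z_β = 2.326 + 0.842 = 3.168.
n = 2 × (3.168 / 1.06)² = 2 × 2.989² = 2 × 8.93 = 17.9.
Round up to the next whole participant.

n = 18 per group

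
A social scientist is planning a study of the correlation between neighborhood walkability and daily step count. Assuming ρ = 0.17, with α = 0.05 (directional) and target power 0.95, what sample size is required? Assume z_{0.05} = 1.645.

n = 371

Fisher's z: C = ½·ln((1+r)/(1−r)) = ½·ln(1.4096) = 0.1717.
n = ((z_{α} + z_β)/C)² + 3.
(1.645 + 1.645) / 0.1717 = 3.290 / 0.1717 = 19.161.
n = 19.161² + 3 = 367.16 + 3 = 370.2.
Round up.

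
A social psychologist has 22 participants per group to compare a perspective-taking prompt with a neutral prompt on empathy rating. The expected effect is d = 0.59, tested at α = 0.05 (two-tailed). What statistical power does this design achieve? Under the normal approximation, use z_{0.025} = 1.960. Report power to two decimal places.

power ≈ 0.50

For two equal groups, power = Φ(d·√(n/2) − z_{α/2}).
d·√(n/2) = 0.59 × √(22/2) = 0.59 × 3.317 = 1.957.
z_β = 1.957 − 1.960 = -0.003.
Power = Φ(-0.003) = 0.499.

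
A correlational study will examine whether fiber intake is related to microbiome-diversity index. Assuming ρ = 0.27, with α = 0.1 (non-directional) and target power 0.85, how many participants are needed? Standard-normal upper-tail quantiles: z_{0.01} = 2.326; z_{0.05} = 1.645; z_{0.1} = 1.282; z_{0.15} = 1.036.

Fisher's z: C = ½·ln((1+r)/(1−r)) = ½·ln(1.7397) = 0.2769.
n = ((z_{α/2} + z_β)/C)² + 3.
(1.645 + 1.036) / 0.2769 = 2.681 / 0.2769 = 9.682.
n = 9.682² + 3 = 93.74 + 3 = 96.7.
Round up.

n = 97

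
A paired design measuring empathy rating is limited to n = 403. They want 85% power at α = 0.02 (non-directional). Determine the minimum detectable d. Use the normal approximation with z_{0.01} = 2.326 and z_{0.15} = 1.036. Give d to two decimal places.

For a single sample (or paired design) of n = 403: d_min = (z_{α/2} + z_β)/√n.
z-sum = 2.326 + 1.036 = 3.362.
d_min = 3.362 / √403 = 3.362 / 20.075 = 0.167.

d_min ≈ 0.17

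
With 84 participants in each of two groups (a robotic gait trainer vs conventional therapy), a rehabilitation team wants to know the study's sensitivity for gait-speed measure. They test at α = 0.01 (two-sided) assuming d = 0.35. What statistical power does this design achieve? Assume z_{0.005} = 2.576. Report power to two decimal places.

power ≈ 0.38

For two equal groups, power = Φ(d·√(n/2) − z_{α/2}).
d·√(n/2) = 0.35 × √(84/2) = 0.35 × 6.481 = 2.268.
z_β = 2.268 − 2.576 = -0.308.
Power = Φ(-0.308) = 0.379.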